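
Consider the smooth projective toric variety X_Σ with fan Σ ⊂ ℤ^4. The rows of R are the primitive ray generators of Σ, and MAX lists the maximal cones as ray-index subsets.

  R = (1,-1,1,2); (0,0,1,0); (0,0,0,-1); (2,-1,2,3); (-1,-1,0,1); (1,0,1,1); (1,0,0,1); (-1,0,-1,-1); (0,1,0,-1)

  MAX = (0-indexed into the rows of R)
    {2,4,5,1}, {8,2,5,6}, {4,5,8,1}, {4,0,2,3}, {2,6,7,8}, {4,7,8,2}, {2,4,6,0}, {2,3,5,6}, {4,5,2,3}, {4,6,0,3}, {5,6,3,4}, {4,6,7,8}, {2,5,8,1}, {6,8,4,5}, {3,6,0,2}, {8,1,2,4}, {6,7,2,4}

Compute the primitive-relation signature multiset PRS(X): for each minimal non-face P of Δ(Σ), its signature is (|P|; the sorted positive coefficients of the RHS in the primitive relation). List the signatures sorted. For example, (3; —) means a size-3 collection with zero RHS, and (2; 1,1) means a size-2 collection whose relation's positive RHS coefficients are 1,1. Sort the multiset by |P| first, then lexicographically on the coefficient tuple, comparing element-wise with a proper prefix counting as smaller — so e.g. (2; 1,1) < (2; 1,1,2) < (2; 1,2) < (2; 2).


Δ(Σ) — 9 vertices, 14 min non-faces:

  • {5,7}:  v_{5} + v_{7} = 0 — sig = (2; —)
  • {0,5}:  v_{0} + v_{5} = v_{3} — sig = (2; 1)
  • {0,8}:  v_{0} + v_{8} = v_{5} — sig = (2; 1)
  • {1,6}:  v_{1} + v_{6} = v_{5} — sig = (2; 1)
  • {3,7}:  v_{3} + v_{7} = v_{0} — sig = (2; 1)
  • {0,7}:  v_{0} + v_{7} = v_{2} + v_{4} + v_{6} — sig = (2; 1,1,1)
  • {1,7}:  v_{1} + v_{7} = v_{2} + v_{4} + v_{8} — sig = (2; 1,1,1)
  • {0,1}:  v_{0} + v_{1} = v_{2} + v_{4} + 2·v_{5} — sig = (2; 1,1,2)
  • {1,3}:  v_{1} + v_{3} = v_{2} + v_{4} + 3·v_{5} — sig = (2; 1,1,3)
  • {3,8}:  v_{3} + v_{8} = 2·v_{5} — sig = (2; 2)
  • {2,4,6,8}:  v_{2} + v_{4} + v_{6} + v_{8} = 0 — sig = (4; —)
  • {2,4,5,6}:  v_{2} + v_{4} + v_{5} + v_{6} = v_{0} — sig = (4; 1)
  • {2,4,5,8}:  v_{2} + v_{4} + v_{5} + v_{8} = v_{1} — sig = (4; 1)
  • {2,3,4,6}:  v_{2} + v_{3} + v_{4} + v_{6} = 2·v_{0} — sig = (4; 2)

Signatures (|P|; sorted positive RHS coefficients), sorted:
    |P|=2: 10 collections, coeffs (), (1), (1), (1), (1), (1,1,1), (1,1,1), (1,1,2), (1,1,3), (2)
    |P|=4: 4 collections, coeffs (), (1), (1), (2)


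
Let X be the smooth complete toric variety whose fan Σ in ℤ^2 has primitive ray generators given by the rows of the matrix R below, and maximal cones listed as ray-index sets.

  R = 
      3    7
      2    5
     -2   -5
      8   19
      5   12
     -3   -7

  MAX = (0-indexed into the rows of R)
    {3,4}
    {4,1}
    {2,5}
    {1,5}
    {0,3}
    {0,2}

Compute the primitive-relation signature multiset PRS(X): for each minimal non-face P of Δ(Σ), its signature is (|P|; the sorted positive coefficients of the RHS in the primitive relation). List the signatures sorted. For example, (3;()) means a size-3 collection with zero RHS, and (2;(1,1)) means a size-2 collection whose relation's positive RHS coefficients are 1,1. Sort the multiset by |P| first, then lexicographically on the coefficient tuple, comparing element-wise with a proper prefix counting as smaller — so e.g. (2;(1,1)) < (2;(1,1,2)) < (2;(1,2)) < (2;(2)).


Primitive collections (9):

  {0,5}:  v_{0} + v_{5} = 0  →  sig = (2;())
  {1,2}:  v_{1} + v_{2} = 0  →  sig = (2;())
  {0,1}:  v_{0} + v_{1} = v_{4}  →  sig = (2;(1))
  {0,4}:  v_{0} + v_{4} = v_{3}  →  sig = (2;(1))
  {2,4}:  v_{2} + v_{4} = v_{0}  →  sig = (2;(1))
  {3,5}:  v_{3} + v_{5} = v_{4}  →  sig = (2;(1))
  {4,5}:  v_{4} + v_{5} = v_{1}  →  sig = (2;(1))
  {1,3}:  v_{1} + v_{3} = 2·v_{4}  →  sig = (2;(2))
  {2,3}:  v_{2} + v_{3} = 2·v_{0}  →  sig = (2;(2))

so the primitive-relation signature multiset is
    (2;())
    (2;())
    (2;(1))
    (2;(1))
    (2;(1))
    (2;(1))
    (2;(1))
    (2;(2))
    (2;(2))


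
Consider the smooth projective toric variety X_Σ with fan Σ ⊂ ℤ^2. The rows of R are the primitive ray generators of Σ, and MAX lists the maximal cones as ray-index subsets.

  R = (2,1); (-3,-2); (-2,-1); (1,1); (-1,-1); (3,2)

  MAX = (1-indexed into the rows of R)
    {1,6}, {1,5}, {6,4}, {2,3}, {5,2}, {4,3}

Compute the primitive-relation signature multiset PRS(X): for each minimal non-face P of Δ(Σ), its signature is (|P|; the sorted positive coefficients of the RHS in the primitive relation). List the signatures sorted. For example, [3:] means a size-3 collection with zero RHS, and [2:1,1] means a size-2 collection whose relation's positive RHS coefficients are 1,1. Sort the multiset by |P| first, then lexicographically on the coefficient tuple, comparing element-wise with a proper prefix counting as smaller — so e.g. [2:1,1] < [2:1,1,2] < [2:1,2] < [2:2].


The 9 primitive collections of Σ (r=6, n=2):

  P={1,3}:  v_{1} + v_{3} = 0 — sig = [2:]
  P={2,6}:  v_{2} + v_{6} = 0 — sig = [2:]
  P={4,5}:  v_{4} + v_{5} = 0 — sig = [2:]
  P={1,2}:  v_{1} + v_{2} = v_{5} — sig = [2:1]
  P={1,4}:  v_{1} + v_{4} = v_{6} — sig = [2:1]
  P={2,4}:  v_{2} + v_{4} = v_{3} — sig = [2:1]
  P={3,5}:  v_{3} + v_{5} = v_{2} — sig = [2:1]
  P={3,6}:  v_{3} + v_{6} = v_{4} — sig = [2:1]
  P={5,6}:  v_{5} + v_{6} = v_{1} — sig = [2:1]

Hence PRS(X_Σ) =
[[2:], [2:], [2:], [2:1], [2:1], [2:1], [2:1], [2:1], [2:1]]


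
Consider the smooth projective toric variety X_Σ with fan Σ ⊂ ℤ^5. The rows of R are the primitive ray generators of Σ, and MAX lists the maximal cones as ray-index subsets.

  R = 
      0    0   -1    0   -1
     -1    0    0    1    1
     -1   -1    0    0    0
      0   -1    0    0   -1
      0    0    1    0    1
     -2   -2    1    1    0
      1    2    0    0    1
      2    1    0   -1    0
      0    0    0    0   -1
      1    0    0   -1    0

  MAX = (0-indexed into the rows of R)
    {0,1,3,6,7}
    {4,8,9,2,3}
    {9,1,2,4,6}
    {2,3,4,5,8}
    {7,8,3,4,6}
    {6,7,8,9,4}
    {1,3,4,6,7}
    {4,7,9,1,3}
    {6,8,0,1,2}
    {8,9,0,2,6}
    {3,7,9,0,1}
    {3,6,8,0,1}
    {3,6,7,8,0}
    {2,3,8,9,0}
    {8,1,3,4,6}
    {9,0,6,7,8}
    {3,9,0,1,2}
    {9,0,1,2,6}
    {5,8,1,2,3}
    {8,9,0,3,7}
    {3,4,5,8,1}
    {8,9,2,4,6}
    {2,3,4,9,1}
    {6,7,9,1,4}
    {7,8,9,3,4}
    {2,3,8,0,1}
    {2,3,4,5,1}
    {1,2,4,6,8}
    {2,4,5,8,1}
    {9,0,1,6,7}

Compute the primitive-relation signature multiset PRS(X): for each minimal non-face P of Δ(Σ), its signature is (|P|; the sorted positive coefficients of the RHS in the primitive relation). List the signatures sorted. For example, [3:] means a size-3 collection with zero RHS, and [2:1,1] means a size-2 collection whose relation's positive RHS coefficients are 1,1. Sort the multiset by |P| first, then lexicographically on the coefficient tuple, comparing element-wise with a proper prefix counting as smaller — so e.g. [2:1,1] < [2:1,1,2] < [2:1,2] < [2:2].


|primitive collections| = 11. Relations:

  P={0,4}:  v_{0} + v_{4} = 0  so sig = [2:]
  P={2,7}:  v_{2} + v_{7} = v_{9}  so sig = [2:1]
  P={5,7}:  v_{5} + v_{7} = v_{3} + v_{4}  so sig = [2:1,1]
  P={5,6}:  v_{5} + v_{6} = v_{1} + v_{4} + v_{8}  so sig = [2:1,1,1]
  P={5,9}:  v_{5} + v_{9} = v_{2} + v_{3} + v_{4}  so sig = [2:1,1,1]
  P={0,5}:  v_{0} + v_{5} = v_{1} + v_{2} + v_{3} + v_{8}  so sig = [2:1,1,1,1]
  P={1,8,9}:  v_{1} + v_{8} + v_{9} = 0  so sig = [3:]
  P={2,3,6}:  v_{2} + v_{3} + v_{6} = 0  so sig = [3:]
  P={3,6,9}:  v_{3} + v_{6} + v_{9} = v_{7}  so sig = [3:1]
  P={1,7,8}:  v_{1} + v_{7} + v_{8} = v_{3} + v_{6}  so sig = [3:1,1]
  P={1,2,3,4,8}:  v_{1} + v_{2} + v_{3} + v_{4} + v_{8} = v_{5}  so sig = [5:1]

so the primitive-relation signature multiset is
[[2:], [2:1], [2:1,1], [2:1,1,1], [2:1,1,1], [2:1,1,1,1], [3:], [3:], [3:1], [3:1,1], [5:1]]


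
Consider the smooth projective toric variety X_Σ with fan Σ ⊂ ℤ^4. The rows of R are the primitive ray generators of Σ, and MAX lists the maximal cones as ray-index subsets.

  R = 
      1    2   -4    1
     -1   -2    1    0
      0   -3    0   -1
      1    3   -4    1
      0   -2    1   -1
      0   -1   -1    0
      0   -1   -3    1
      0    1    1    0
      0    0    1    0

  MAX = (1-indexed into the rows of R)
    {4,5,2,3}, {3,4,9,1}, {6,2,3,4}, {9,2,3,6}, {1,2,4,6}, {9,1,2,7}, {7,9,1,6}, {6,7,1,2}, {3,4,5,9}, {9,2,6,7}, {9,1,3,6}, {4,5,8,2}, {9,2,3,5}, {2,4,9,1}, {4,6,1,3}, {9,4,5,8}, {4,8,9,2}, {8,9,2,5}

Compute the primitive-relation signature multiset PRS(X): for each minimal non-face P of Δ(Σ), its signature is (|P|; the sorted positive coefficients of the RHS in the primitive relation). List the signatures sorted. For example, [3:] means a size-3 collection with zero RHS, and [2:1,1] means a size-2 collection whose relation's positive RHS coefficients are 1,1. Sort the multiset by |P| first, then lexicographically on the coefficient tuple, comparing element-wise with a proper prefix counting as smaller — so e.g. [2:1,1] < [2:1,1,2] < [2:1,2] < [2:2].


Minimal non-faces — 14 found among 9 rays, 18 max cones:

  P = {6,8}:  v_{6} + v_{8} = 0 ; sig = [2:]
  P = {3,8}:  v_{3} + v_{8} = v_{5} ; sig = [2:1]
  P = {5,6}:  v_{5} + v_{6} = v_{3} ; sig = [2:1]
  P = {1,8}:  v_{1} + v_{8} = v_{4} + v_{9} ; sig = [2:1,1]
  P = {1,5}:  v_{1} + v_{5} = v_{3} + v_{4} + v_{9} ; sig = [2:1,1,1]
  P = {7,8}:  v_{7} + v_{8} = v_{1} + v_{2} + v_{9} ; sig = [2:1,1,1]
  P = {4,7}:  v_{4} + v_{7} = 2·v_{1} + v_{2} ; sig = [2:1,2]
  P = {5,7}:  v_{5} + v_{7} = 3·v_{6} + v_{9} ; sig = [2:1,3]
  P = {3,7}:  v_{3} + v_{7} = 4·v_{6} + v_{9} ; sig = [2:1,4]
  P = {4,6,9}:  v_{4} + v_{6} + v_{9} = v_{1} ; sig = [3:1]
  P = {1,2,3}:  v_{1} + v_{2} + v_{3} = 3·v_{6} ; sig = [3:3]
  P = {1,2,6,9}:  v_{1} + v_{2} + v_{6} + v_{9} = v_{7} ; sig = [4:1]
  P = {2,4,5,9}:  v_{2} + v_{4} + v_{5} + v_{9} = v_{6} ; sig = [4:1]
  P = {2,3,4,9}:  v_{2} + v_{3} + v_{4} + v_{9} = 2·v_{6} ; sig = [4:2]

Signatures (|P|; sorted positive RHS coefficients), sorted:
    |P|=2: 9 collections, coeffs (), (1), (1), (1,1), (1,1,1), (1,1,1), (1,2), (1,3), (1,4)
    |P|=3: 2 collections, coeffs (1), (3)
    |P|=4: 3 collections, coeffs (1), (1), (2)


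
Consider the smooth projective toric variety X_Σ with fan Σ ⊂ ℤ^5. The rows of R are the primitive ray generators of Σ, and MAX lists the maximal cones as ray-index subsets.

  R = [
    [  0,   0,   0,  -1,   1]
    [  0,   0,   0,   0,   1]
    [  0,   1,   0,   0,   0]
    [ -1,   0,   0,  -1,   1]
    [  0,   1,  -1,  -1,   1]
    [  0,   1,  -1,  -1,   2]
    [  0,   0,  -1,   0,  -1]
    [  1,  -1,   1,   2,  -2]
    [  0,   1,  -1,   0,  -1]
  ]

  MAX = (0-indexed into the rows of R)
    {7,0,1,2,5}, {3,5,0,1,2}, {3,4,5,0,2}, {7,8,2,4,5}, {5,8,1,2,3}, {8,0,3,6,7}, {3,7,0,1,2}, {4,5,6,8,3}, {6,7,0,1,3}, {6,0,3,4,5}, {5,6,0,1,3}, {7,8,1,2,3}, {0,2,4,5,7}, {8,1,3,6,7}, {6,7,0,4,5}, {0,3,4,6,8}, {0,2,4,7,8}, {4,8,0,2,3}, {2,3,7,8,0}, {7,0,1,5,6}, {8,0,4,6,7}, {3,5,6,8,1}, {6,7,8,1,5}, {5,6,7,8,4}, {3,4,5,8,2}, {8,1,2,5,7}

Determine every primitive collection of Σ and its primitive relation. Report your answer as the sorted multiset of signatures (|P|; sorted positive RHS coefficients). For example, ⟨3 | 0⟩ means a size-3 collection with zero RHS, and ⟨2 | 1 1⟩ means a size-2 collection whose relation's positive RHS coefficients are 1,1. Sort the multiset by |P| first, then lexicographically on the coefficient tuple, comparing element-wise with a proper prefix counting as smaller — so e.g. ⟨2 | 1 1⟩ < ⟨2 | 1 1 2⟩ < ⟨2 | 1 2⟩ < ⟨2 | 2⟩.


The 6 primitive collections of Σ (r=9, n=5):

  P = {1,4}:  v_{1} + v_{4} = v_{5}  ⟹  sig = ⟨2 | 1⟩
  P = {2,6}:  v_{2} + v_{6} = v_{8}  ⟹  sig = ⟨2 | 1⟩
  P = {3,4,7}:  v_{3} + v_{4} + v_{7} = 0  ⟹  sig = ⟨3 | 0⟩
  P = {0,1,8}:  v_{0} + v_{1} + v_{8} = v_{4}  ⟹  sig = ⟨3 | 1⟩
  P = {3,5,7}:  v_{3} + v_{5} + v_{7} = v_{1}  ⟹  sig = ⟨3 | 1⟩
  P = {0,5,8}:  v_{0} + v_{5} + v_{8} = 2·v_{4}  ⟹  sig = ⟨3 | 2⟩

Signatures (|P|; sorted positive RHS coefficients), sorted:
{ ⟨2 | 1⟩ ×2,  ⟨3 | 0⟩,  ⟨3 | 1⟩ ×2,  ⟨3 | 2⟩ }


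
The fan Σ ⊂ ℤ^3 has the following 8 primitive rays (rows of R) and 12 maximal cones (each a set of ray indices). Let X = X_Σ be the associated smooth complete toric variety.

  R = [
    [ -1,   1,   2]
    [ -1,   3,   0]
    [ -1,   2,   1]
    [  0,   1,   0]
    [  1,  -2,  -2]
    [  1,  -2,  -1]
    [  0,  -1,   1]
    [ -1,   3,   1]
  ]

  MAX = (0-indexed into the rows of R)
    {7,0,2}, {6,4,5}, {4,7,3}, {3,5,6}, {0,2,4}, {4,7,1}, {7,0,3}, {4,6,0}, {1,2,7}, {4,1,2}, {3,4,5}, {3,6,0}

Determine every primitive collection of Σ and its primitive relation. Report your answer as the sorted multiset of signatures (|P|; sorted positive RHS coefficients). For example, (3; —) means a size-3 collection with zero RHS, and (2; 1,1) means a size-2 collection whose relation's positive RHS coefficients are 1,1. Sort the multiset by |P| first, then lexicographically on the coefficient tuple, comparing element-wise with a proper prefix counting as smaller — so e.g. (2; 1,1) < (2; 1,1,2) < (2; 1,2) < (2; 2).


Minimal non-faces — 14 found among 8 rays, 12 max cones:

  {2,5}:  v_{2} + v_{5} = 0 — sig = (2; —)
  {0,5}:  v_{0} + v_{5} = v_{6} — sig = (2; 1)
  {1,6}:  v_{1} + v_{6} = v_{2} — sig = (2; 1)
  {2,3}:  v_{2} + v_{3} = v_{7} — sig = (2; 1)
  {2,6}:  v_{2} + v_{6} = v_{0} — sig = (2; 1)
  {5,7}:  v_{5} + v_{7} = v_{3} — sig = (2; 1)
  {1,5}:  v_{1} + v_{5} = v_{4} + v_{7} — sig = (2; 1,1)
  {6,7}:  v_{6} + v_{7} = v_{0} + v_{3} — sig = (2; 1,1)
  {1,3}:  v_{1} + v_{3} = v_{4} + 2·v_{7} — sig = (2; 1,2)
  {0,1}:  v_{0} + v_{1} = 2·v_{2} — sig = (2; 2)
  {0,3,4}:  v_{0} + v_{3} + v_{4} = 0 — sig = (3; —)
  {0,4,7}:  v_{0} + v_{4} + v_{7} = v_{2} — sig = (3; 1)
  {2,4,7}:  v_{2} + v_{4} + v_{7} = v_{1} — sig = (3; 1)
  {3,4,6}:  v_{3} + v_{4} + v_{6} = v_{5} — sig = (3; 1)

Sorted signature multiset PRS(X):
    (2; —)
    (2; 1)
    (2; 1)
    (2; 1)
    (2; 1)
    (2; 1)
    (2; 1,1)
    (2; 1,1)
    (2; 1,2)
    (2; 2)
    (3; —)
    (3; 1)
    (3; 1)
    (3; 1)


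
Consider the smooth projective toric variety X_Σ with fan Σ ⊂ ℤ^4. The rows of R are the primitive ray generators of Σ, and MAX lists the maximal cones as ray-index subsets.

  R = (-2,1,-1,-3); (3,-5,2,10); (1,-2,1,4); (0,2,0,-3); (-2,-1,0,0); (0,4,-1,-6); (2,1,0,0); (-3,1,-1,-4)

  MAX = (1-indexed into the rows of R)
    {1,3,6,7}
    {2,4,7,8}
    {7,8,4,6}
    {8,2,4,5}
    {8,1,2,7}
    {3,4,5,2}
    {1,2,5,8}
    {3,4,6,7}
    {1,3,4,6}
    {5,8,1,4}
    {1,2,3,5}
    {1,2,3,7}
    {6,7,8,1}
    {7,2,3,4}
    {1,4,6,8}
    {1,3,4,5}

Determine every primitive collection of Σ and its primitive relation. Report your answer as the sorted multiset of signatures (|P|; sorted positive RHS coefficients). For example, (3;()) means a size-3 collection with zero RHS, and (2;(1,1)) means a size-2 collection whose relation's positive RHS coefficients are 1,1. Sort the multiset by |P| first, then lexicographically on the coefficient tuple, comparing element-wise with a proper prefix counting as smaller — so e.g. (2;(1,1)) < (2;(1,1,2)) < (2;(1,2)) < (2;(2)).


The 6 primitive collections of Σ (r=8, n=4):

  {5,7}:  v_{5} + v_{7} = 0 ; sig = (2;())
  {3,8}:  v_{3} + v_{8} = v_{5} ; sig = (2;(1))
  {2,6}:  v_{2} + v_{6} = v_{3} + v_{7} ; sig = (2;(1,1))
  {5,6}:  v_{5} + v_{6} = v_{1} + v_{4} ; sig = (2;(1,1))
  {1,2,4}:  v_{1} + v_{2} + v_{4} = v_{3} ; sig = (3;(1))
  {1,4,7}:  v_{1} + v_{4} + v_{7} = v_{6} ; sig = (3;(1))

so the primitive-relation signature multiset is
    (2;())
    (2;(1))
    (2;(1,1))
    (2;(1,1))
    (3;(1))
    (3;(1))


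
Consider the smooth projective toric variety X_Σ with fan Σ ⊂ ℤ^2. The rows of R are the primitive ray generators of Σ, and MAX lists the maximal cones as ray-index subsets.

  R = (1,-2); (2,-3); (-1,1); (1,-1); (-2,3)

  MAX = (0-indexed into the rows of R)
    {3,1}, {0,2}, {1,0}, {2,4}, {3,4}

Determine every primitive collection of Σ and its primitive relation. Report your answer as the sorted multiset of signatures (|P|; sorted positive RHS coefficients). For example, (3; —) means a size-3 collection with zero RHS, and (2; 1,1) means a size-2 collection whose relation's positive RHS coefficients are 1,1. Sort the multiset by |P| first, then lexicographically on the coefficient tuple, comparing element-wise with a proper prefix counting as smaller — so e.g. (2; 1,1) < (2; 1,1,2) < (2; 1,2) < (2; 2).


5 collections generate NE(X_Σ); each relation:

  • {1,4}:  v_{1} + v_{4} = 0  ⇒ sig = (2; —)
  • {2,3}:  v_{2} + v_{3} = 0  ⇒ sig = (2; —)
  • {0,3}:  v_{0} + v_{3} = v_{1}  ⇒ sig = (2; 1)
  • {0,4}:  v_{0} + v_{4} = v_{2}  ⇒ sig = (2; 1)
  • {1,2}:  v_{1} + v_{2} = v_{0}  ⇒ sig = (2; 1)

Signatures (|P|; sorted positive RHS coefficients), sorted:
{ (2; —) ×2,  (2; 1) ×3 }


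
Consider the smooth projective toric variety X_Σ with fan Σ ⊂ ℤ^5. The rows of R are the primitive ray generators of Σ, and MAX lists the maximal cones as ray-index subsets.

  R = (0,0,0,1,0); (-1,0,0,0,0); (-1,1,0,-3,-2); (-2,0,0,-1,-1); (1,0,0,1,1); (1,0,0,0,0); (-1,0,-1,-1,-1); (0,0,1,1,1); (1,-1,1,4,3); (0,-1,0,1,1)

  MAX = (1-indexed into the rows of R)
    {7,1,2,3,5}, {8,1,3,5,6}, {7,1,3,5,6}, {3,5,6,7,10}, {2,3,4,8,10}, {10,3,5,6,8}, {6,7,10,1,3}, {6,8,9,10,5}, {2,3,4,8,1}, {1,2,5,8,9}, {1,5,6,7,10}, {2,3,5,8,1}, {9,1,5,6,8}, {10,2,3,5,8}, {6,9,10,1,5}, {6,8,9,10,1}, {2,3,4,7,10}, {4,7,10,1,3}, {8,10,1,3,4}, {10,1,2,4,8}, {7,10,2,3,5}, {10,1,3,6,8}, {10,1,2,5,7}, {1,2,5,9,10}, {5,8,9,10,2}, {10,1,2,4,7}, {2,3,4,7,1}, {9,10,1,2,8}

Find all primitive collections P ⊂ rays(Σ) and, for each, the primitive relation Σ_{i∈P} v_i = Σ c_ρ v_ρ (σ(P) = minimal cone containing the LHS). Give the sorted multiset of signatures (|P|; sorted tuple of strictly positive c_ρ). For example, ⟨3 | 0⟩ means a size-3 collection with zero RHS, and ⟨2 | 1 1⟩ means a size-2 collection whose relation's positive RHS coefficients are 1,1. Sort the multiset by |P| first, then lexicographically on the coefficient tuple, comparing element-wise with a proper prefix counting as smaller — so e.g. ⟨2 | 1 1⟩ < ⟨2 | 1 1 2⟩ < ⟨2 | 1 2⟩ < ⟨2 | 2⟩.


10 minimal non-faces of Δ(Σ) (on 10 rays):

  • {2,6}:  v_{2} + v_{6} = 0 ; sig = ⟨2 | 0⟩
  • {3,9}:  v_{3} + v_{9} = v_{8} ; sig = ⟨2 | 1⟩
  • {4,5}:  v_{4} + v_{5} = v_{2} ; sig = ⟨2 | 1⟩
  • {7,8}:  v_{7} + v_{8} = v_{2} ; sig = ⟨2 | 1⟩
  • {4,6}:  v_{4} + v_{6} = v_{1} + v_{3} + v_{10} ; sig = ⟨2 | 1 1 1⟩
  • {4,9}:  v_{4} + v_{9} = v_{1} + v_{2} + v_{8} + v_{10} ; sig = ⟨2 | 1 1 1 1⟩
  • {7,9}:  v_{7} + v_{9} = v_{1} + v_{2} + v_{5} + v_{10} ; sig = ⟨2 | 1 1 1 1⟩
  • {1,3,5,10}:  v_{1} + v_{3} + v_{5} + v_{10} = 0 ; sig = ⟨4 | 0⟩
  • {1,2,3,10}:  v_{1} + v_{2} + v_{3} + v_{10} = v_{4} ; sig = ⟨4 | 1⟩
  • {1,5,8,10}:  v_{1} + v_{5} + v_{8} + v_{10} = v_{9} ; sig = ⟨4 | 1⟩

so the primitive-relation signature multiset is
[⟨2 | 0⟩, ⟨2 | 1⟩, ⟨2 | 1⟩, ⟨2 | 1⟩, ⟨2 | 1 1 1⟩, ⟨2 | 1 1 1 1⟩, ⟨2 | 1 1 1 1⟩, ⟨4 | 0⟩, ⟨4 | 1⟩, ⟨4 | 1⟩]


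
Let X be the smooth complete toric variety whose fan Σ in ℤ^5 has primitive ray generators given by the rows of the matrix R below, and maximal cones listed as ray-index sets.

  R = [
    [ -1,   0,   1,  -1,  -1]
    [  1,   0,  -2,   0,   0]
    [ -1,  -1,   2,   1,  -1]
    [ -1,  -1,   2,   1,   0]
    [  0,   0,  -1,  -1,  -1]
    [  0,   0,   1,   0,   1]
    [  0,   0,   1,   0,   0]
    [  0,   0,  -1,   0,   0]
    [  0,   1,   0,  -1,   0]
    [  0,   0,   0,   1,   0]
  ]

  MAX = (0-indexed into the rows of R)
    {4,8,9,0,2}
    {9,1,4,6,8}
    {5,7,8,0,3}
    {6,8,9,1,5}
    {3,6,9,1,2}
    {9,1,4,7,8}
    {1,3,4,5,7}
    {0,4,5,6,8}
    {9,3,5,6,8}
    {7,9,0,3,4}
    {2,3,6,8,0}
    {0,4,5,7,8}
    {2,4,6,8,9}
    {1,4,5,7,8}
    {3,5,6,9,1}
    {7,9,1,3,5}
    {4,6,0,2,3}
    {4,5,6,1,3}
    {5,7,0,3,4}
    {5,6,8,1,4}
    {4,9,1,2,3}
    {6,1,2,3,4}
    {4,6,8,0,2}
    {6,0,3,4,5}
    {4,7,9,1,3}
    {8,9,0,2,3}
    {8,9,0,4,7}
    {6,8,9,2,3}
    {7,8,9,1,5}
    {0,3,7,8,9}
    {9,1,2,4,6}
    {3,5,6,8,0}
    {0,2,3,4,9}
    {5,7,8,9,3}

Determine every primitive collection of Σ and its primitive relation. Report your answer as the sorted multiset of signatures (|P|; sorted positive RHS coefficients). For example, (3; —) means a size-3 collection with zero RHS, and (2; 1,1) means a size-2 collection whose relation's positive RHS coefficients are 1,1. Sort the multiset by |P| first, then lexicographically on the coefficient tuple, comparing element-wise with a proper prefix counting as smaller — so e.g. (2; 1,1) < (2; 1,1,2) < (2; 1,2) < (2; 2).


The 11 primitive collections of Σ (r=10, n=5):

  {6,7}:  v_{6} + v_{7} = 0  ⟹  sig = (2; —)
  {0,1}:  v_{0} + v_{1} = v_{4}  ⟹  sig = (2; 1)
  {2,5}:  v_{2} + v_{5} = v_{3} + v_{6}  ⟹  sig = (2; 1,1)
  {2,7}:  v_{2} + v_{7} = v_{3} + v_{4} + v_{9}  ⟹  sig = (2; 1,1,1)
  {1,3,8}:  v_{1} + v_{3} + v_{8} = 0  ⟹  sig = (3; —)
  {4,5,9}:  v_{4} + v_{5} + v_{9} = 0  ⟹  sig = (3; —)
  {3,4,8}:  v_{3} + v_{4} + v_{8} = v_{0}  ⟹  sig = (3; 1)
  {0,5,9}:  v_{0} + v_{5} + v_{9} = v_{3} + v_{8}  ⟹  sig = (3; 1,1)
  {0,6,9}:  v_{0} + v_{6} + v_{9} = v_{2} + v_{8}  ⟹  sig = (3; 1,1)
  {1,2,8}:  v_{1} + v_{2} + v_{8} = v_{4} + v_{6} + v_{9}  ⟹  sig = (3; 1,1,1)
  {3,4,6,9}:  v_{3} + v_{4} + v_{6} + v_{9} = v_{2}  ⟹  sig = (4; 1)

Sorted signature multiset PRS(X):
{ (2; —),  (2; 1),  (2; 1,1),  (2; 1,1,1),  (3; —) ×2,  (3; 1),  (3; 1,1) ×2,  (3; 1,1,1),  (4; 1) }


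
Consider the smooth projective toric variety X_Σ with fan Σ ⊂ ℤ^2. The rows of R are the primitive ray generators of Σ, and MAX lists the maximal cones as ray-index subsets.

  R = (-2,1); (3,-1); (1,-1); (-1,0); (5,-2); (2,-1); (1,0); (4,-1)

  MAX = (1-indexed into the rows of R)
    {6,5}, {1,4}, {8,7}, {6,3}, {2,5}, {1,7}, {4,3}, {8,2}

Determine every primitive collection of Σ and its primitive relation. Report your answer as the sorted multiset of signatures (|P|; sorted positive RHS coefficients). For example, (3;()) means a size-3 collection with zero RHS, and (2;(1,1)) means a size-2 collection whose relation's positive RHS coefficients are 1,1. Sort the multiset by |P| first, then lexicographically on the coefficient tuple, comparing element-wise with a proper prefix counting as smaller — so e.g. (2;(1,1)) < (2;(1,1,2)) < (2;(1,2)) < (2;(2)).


Σ has 20 primitive collections:

  • {1,6}:  v_{1} + v_{6} = 0  ⇒ sig = (2;())
  • {4,7}:  v_{4} + v_{7} = 0  ⇒ sig = (2;())
  • {1,2}:  v_{1} + v_{2} = v_{7}  ⇒ sig = (2;(1))
  • {1,3}:  v_{1} + v_{3} = v_{4}  ⇒ sig = (2;(1))
  • {1,5}:  v_{1} + v_{5} = v_{2}  ⇒ sig = (2;(1))
  • {2,4}:  v_{2} + v_{4} = v_{6}  ⇒ sig = (2;(1))
  • {2,6}:  v_{2} + v_{6} = v_{5}  ⇒ sig = (2;(1))
  • {2,7}:  v_{2} + v_{7} = v_{8}  ⇒ sig = (2;(1))
  • {3,7}:  v_{3} + v_{7} = v_{6}  ⇒ sig = (2;(1))
  • {3,8}:  v_{3} + v_{8} = v_{5}  ⇒ sig = (2;(1))
  • {4,6}:  v_{4} + v_{6} = v_{3}  ⇒ sig = (2;(1))
  • {4,8}:  v_{4} + v_{8} = v_{2}  ⇒ sig = (2;(1))
  • {6,7}:  v_{6} + v_{7} = v_{2}  ⇒ sig = (2;(1))
  • {1,8}:  v_{1} + v_{8} = 2·v_{7}  ⇒ sig = (2;(2))
  • {2,3}:  v_{2} + v_{3} = 2·v_{6}  ⇒ sig = (2;(2))
  • {4,5}:  v_{4} + v_{5} = 2·v_{6}  ⇒ sig = (2;(2))
  • {5,7}:  v_{5} + v_{7} = 2·v_{2}  ⇒ sig = (2;(2))
  • {6,8}:  v_{6} + v_{8} = 2·v_{2}  ⇒ sig = (2;(2))
  • {3,5}:  v_{3} + v_{5} = 3·v_{6}  ⇒ sig = (2;(3))
  • {5,8}:  v_{5} + v_{8} = 3·v_{2}  ⇒ sig = (2;(3))

Sorted signature multiset PRS(X):
{ (2;()) ×2,  (2;(1)) ×11,  (2;(2)) ×5,  (2;(3)) ×2 }


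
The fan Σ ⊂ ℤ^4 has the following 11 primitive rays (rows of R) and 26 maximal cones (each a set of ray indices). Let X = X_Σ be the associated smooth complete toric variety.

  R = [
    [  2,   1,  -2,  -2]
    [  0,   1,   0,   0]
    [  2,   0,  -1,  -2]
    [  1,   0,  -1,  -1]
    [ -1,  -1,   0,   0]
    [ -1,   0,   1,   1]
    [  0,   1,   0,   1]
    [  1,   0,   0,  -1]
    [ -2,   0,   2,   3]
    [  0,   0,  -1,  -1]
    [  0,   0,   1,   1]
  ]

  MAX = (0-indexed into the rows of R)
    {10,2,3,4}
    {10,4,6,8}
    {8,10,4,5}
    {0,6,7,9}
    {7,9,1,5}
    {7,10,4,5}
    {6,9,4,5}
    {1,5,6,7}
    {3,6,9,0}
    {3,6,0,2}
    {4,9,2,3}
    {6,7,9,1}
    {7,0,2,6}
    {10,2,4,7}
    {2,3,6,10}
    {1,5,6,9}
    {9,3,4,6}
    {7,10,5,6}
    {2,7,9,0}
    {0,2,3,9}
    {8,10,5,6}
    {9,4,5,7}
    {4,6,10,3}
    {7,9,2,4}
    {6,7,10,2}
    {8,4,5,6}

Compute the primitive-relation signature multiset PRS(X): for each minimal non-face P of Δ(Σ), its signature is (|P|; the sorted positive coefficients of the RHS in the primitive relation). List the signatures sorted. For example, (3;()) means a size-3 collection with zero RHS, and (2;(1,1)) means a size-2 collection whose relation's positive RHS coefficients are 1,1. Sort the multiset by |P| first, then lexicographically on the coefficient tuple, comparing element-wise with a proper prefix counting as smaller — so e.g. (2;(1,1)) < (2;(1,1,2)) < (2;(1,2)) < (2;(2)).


|primitive collections| = 23. Relations:

  P={3,5}:  v_{3} + v_{5} = 0 — sig = (2;())
  P={9,10}:  v_{9} + v_{10} = 0 — sig = (2;())
  P={0,8}:  v_{0} + v_{8} = v_{6} — sig = (2;(1))
  P={2,5}:  v_{2} + v_{5} = v_{7} — sig = (2;(1))
  P={2,8}:  v_{2} + v_{8} = v_{10} — sig = (2;(1))
  P={3,7}:  v_{3} + v_{7} = v_{2} — sig = (2;(1))
  P={0,4}:  v_{0} + v_{4} = v_{3} + v_{9} — sig = (2;(1,1))
  P={0,10}:  v_{0} + v_{10} = v_{2} + v_{6} — sig = (2;(1,1))
  P={1,4}:  v_{1} + v_{4} = v_{5} + v_{9} — sig = (2;(1,1))
  P={7,8}:  v_{7} + v_{8} = v_{5} + v_{10} — sig = (2;(1,1))
  P={0,5}:  v_{0} + v_{5} = v_{6} + v_{7} + v_{9} — sig = (2;(1,1,1))
  P={1,3}:  v_{1} + v_{3} = v_{6} + v_{7} + v_{9} — sig = (2;(1,1,1))
  P={1,10}:  v_{1} + v_{10} = v_{5} + v_{6} + v_{7} — sig = (2;(1,1,1))
  P={3,8}:  v_{3} + v_{8} = v_{4} + v_{6} + v_{10} — sig = (2;(1,1,1))
  P={8,9}:  v_{8} + v_{9} = v_{4} + v_{5} + v_{6} — sig = (2;(1,1,1))
  P={1,2}:  v_{1} + v_{2} = v_{6} + 2·v_{7} + v_{9} — sig = (2;(1,1,2))
  P={1,8}:  v_{1} + v_{8} = 2·v_{5} + v_{6} — sig = (2;(1,2))
  P={0,1}:  v_{0} + v_{1} = 2·v_{6} + 2·v_{7} + 2·v_{9} — sig = (2;(2,2,2))
  P={4,6,7}:  v_{4} + v_{6} + v_{7} = 0 — sig = (3;())
  P={2,4,6}:  v_{2} + v_{4} + v_{6} = v_{3} — sig = (3;(1))
  P={2,6,9}:  v_{2} + v_{6} + v_{9} = v_{0} — sig = (3;(1))
  P={4,5,6,10}:  v_{4} + v_{5} + v_{6} + v_{10} = v_{8} — sig = (4;(1))
  P={5,6,7,9}:  v_{5} + v_{6} + v_{7} + v_{9} = v_{1} — sig = (4;(1))

so the primitive-relation signature multiset is
{ (2;()) ×2,  (2;(1)) ×4,  (2;(1,1)) ×4,  (2;(1,1,1)) ×5,  (2;(1,1,2)),  (2;(1,2)),  (2;(2,2,2)),  (3;()),  (3;(1)) ×2,  (4;(1)) ×2 }


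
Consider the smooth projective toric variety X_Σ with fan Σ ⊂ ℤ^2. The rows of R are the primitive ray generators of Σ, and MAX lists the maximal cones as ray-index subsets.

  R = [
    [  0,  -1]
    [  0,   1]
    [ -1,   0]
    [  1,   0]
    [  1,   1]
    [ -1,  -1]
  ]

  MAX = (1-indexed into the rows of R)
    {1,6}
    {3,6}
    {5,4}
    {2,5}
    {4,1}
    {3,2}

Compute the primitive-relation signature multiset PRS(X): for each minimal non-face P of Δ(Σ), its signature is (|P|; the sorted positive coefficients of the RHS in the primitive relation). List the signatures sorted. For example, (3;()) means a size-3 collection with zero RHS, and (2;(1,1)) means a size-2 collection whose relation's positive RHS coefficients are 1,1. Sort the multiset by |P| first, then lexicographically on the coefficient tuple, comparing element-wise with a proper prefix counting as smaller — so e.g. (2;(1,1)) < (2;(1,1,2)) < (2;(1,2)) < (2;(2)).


9 collections generate NE(X_Σ); each relation:

  {1,2}:  v_{1} + v_{2} = 0  so sig = (2;())
  {3,4}:  v_{3} + v_{4} = 0  so sig = (2;())
  {5,6}:  v_{5} + v_{6} = 0  so sig = (2;())
  {1,3}:  v_{1} + v_{3} = v_{6}  so sig = (2;(1))
  {1,5}:  v_{1} + v_{5} = v_{4}  so sig = (2;(1))
  {2,4}:  v_{2} + v_{4} = v_{5}  so sig = (2;(1))
  {2,6}:  v_{2} + v_{6} = v_{3}  so sig = (2;(1))
  {3,5}:  v_{3} + v_{5} = v_{2}  so sig = (2;(1))
  {4,6}:  v_{4} + v_{6} = v_{1}  so sig = (2;(1))

Hence PRS(X_Σ) =
{ (2;()) ×3,  (2;(1)) ×6 }


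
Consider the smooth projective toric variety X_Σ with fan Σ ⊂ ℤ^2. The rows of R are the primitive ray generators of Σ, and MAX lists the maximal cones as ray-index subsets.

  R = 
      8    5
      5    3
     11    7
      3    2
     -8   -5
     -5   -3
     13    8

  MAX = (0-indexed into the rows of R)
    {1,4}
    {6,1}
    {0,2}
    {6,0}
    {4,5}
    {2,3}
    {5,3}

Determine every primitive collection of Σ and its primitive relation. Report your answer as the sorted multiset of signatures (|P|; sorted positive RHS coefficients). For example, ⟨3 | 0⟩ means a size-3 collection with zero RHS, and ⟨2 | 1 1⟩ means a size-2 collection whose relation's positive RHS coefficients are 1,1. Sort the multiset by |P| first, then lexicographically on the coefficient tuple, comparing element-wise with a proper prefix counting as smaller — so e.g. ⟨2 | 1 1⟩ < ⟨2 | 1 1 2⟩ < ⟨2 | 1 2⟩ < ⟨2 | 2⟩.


The 14 primitive collections of Σ (r=7, n=2):

  P = {0,4}:  v_{0} + v_{4} = 0  →  sig = ⟨2 | 0⟩
  P = {1,5}:  v_{1} + v_{5} = 0  →  sig = ⟨2 | 0⟩
  P = {0,1}:  v_{0} + v_{1} = v_{6}  →  sig = ⟨2 | 1⟩
  P = {0,3}:  v_{0} + v_{3} = v_{2}  →  sig = ⟨2 | 1⟩
  P = {0,5}:  v_{0} + v_{5} = v_{3}  →  sig = ⟨2 | 1⟩
  P = {1,3}:  v_{1} + v_{3} = v_{0}  →  sig = ⟨2 | 1⟩
  P = {2,4}:  v_{2} + v_{4} = v_{3}  →  sig = ⟨2 | 1⟩
  P = {3,4}:  v_{3} + v_{4} = v_{5}  →  sig = ⟨2 | 1⟩
  P = {4,6}:  v_{4} + v_{6} = v_{1}  →  sig = ⟨2 | 1⟩
  P = {5,6}:  v_{5} + v_{6} = v_{0}  →  sig = ⟨2 | 1⟩
  P = {1,2}:  v_{1} + v_{2} = 2·v_{0}  →  sig = ⟨2 | 2⟩
  P = {2,5}:  v_{2} + v_{5} = 2·v_{3}  →  sig = ⟨2 | 2⟩
  P = {3,6}:  v_{3} + v_{6} = 2·v_{0}  →  sig = ⟨2 | 2⟩
  P = {2,6}:  v_{2} + v_{6} = 3·v_{0}  →  sig = ⟨2 | 3⟩

so the primitive-relation signature multiset is
{ ⟨2 | 0⟩ ×2,  ⟨2 | 1⟩ ×8,  ⟨2 | 2⟩ ×3,  ⟨2 | 3⟩ }


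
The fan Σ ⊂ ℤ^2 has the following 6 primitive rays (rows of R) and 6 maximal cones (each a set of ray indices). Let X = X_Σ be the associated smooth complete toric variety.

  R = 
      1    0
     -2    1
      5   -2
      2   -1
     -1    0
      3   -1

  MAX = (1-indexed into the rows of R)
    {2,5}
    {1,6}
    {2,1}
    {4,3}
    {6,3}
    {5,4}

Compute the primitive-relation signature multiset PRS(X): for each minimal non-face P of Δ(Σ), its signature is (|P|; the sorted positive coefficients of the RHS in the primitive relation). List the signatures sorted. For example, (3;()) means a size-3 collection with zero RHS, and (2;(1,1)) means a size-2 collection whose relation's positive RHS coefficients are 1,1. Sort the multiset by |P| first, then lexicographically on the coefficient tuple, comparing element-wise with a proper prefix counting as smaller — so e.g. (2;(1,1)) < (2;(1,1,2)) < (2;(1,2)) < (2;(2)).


9 minimal non-faces of Δ(Σ) (on 6 rays):

  {1,5}:  v_{1} + v_{5} = 0  so sig = (2;())
  {2,4}:  v_{2} + v_{4} = 0  so sig = (2;())
  {1,4}:  v_{1} + v_{4} = v_{6}  so sig = (2;(1))
  {2,3}:  v_{2} + v_{3} = v_{6}  so sig = (2;(1))
  {2,6}:  v_{2} + v_{6} = v_{1}  so sig = (2;(1))
  {4,6}:  v_{4} + v_{6} = v_{3}  so sig = (2;(1))
  {5,6}:  v_{5} + v_{6} = v_{4}  so sig = (2;(1))
  {1,3}:  v_{1} + v_{3} = 2·v_{6}  so sig = (2;(2))
  {3,5}:  v_{3} + v_{5} = 2·v_{4}  so sig = (2;(2))

Hence PRS(X_Σ) =
{ (2;()) ×2,  (2;(1)) ×5,  (2;(2)) ×2 }


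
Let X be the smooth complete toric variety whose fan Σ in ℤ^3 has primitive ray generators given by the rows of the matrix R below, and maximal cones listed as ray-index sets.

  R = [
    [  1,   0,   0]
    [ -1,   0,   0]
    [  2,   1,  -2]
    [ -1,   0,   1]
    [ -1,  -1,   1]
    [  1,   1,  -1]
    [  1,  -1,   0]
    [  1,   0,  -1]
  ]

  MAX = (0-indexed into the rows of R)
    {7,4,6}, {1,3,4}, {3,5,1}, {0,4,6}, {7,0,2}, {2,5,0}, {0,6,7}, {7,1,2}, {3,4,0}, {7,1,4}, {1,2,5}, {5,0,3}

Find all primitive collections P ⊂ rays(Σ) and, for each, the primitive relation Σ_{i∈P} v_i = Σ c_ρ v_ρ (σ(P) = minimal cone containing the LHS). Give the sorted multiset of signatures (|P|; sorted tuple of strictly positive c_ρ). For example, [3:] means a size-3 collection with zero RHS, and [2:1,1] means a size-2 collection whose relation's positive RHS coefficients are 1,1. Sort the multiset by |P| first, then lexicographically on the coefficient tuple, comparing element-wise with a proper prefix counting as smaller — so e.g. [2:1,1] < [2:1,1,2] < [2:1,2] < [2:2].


Σ has 11 primitive collections:

  P={0,1}:  v_{0} + v_{1} = 0  →  sig = [2:]
  P={3,7}:  v_{3} + v_{7} = 0  →  sig = [2:]
  P={4,5}:  v_{4} + v_{5} = 0  →  sig = [2:]
  P={2,3}:  v_{2} + v_{3} = v_{5}  →  sig = [2:1]
  P={2,4}:  v_{2} + v_{4} = v_{7}  →  sig = [2:1]
  P={5,7}:  v_{5} + v_{7} = v_{2}  →  sig = [2:1]
  P={1,6}:  v_{1} + v_{6} = v_{4} + v_{7}  →  sig = [2:1,1]
  P={3,6}:  v_{3} + v_{6} = v_{0} + v_{4}  →  sig = [2:1,1]
  P={5,6}:  v_{5} + v_{6} = v_{0} + v_{7}  →  sig = [2:1,1]
  P={2,6}:  v_{2} + v_{6} = v_{0} + 2·v_{7}  →  sig = [2:1,2]
  P={0,4,7}:  v_{0} + v_{4} + v_{7} = v_{6}  →  sig = [3:1]

Sorted signature multiset PRS(X):
    [2:]
    [2:]
    [2:]
    [2:1]
    [2:1]
    [2:1]
    [2:1,1]
    [2:1,1]
    [2:1,1]
    [2:1,2]
    [3:1]


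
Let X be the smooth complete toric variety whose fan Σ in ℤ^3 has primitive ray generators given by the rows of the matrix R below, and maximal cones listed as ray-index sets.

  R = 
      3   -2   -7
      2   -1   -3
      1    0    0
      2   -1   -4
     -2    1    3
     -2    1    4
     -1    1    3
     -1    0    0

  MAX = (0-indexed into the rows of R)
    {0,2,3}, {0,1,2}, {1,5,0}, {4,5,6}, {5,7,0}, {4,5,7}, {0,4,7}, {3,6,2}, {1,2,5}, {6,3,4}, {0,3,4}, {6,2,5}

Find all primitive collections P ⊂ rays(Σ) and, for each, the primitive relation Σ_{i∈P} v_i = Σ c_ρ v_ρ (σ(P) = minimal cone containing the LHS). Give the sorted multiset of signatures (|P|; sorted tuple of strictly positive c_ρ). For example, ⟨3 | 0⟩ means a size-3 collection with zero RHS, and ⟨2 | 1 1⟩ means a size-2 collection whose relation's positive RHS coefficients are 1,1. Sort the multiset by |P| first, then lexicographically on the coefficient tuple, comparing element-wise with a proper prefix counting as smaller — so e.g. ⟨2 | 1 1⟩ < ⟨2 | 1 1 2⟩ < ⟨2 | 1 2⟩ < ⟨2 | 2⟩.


12 collections generate NE(X_Σ); each relation:

  {1,4}:  v_{1} + v_{4} = 0 — sig = ⟨2 | 0⟩
  {2,7}:  v_{2} + v_{7} = 0 — sig = ⟨2 | 0⟩
  {3,5}:  v_{3} + v_{5} = 0 — sig = ⟨2 | 0⟩
  {0,6}:  v_{0} + v_{6} = v_{3} — sig = ⟨2 | 1⟩
  {1,6}:  v_{1} + v_{6} = v_{2} — sig = ⟨2 | 1⟩
  {2,4}:  v_{2} + v_{4} = v_{6} — sig = ⟨2 | 1⟩
  {6,7}:  v_{6} + v_{7} = v_{4} — sig = ⟨2 | 1⟩
  {1,3}:  v_{1} + v_{3} = v_{0} + v_{2} — sig = ⟨2 | 1 1⟩
  {1,7}:  v_{1} + v_{7} = v_{0} + v_{5} — sig = ⟨2 | 1 1⟩
  {3,7}:  v_{3} + v_{7} = v_{0} + v_{4} — sig = ⟨2 | 1 1⟩
  {0,2,5}:  v_{0} + v_{2} + v_{5} = v_{1} — sig = ⟨3 | 1⟩
  {0,4,5}:  v_{0} + v_{4} + v_{5} = v_{7} — sig = ⟨3 | 1⟩

Sorted signature multiset PRS(X):
[⟨2 | 0⟩, ⟨2 | 0⟩, ⟨2 | 0⟩, ⟨2 | 1⟩, ⟨2 | 1⟩, ⟨2 | 1⟩, ⟨2 | 1⟩, ⟨2 | 1 1⟩, ⟨2 | 1 1⟩, ⟨2 | 1 1⟩, ⟨3 | 1⟩, ⟨3 | 1⟩]


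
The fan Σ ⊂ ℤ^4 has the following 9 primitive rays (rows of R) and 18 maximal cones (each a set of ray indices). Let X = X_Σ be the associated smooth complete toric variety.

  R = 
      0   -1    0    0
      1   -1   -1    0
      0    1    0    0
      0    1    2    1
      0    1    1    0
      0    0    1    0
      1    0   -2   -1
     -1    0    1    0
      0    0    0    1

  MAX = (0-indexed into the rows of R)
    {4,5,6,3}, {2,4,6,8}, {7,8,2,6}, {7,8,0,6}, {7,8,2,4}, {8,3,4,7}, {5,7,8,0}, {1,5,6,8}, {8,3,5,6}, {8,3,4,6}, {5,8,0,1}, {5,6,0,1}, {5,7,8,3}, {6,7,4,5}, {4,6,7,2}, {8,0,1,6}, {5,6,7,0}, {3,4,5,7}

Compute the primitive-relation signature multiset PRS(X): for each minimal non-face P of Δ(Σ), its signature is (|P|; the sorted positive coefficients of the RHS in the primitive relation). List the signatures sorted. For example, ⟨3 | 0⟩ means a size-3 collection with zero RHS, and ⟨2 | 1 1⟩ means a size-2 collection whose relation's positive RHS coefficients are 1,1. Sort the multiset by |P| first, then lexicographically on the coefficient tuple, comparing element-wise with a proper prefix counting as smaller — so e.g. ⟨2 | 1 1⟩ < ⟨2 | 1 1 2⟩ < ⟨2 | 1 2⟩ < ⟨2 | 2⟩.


Δ(Σ) — 9 vertices, 14 min non-faces:

  {0,2}:  v_{0} + v_{2} = 0 — sig = ⟨2 | 0⟩
  {0,4}:  v_{0} + v_{4} = v_{5} — sig = ⟨2 | 1⟩
  {1,7}:  v_{1} + v_{7} = v_{0} — sig = ⟨2 | 1⟩
  {2,5}:  v_{2} + v_{5} = v_{4} — sig = ⟨2 | 1⟩
  {1,2}:  v_{1} + v_{2} = v_{5} + v_{6} + v_{8} — sig = ⟨2 | 1 1 1⟩
  {1,4}:  v_{1} + v_{4} = 2·v_{5} + v_{6} + v_{8} — sig = ⟨2 | 1 1 2⟩
  {0,3}:  v_{0} + v_{3} = 2·v_{5} + v_{8} — sig = ⟨2 | 1 2⟩
  {2,3}:  v_{2} + v_{3} = 2·v_{4} + v_{8} — sig = ⟨2 | 1 2⟩
  {1,3}:  v_{1} + v_{3} = 3·v_{5} + v_{6} + 2·v_{8} — sig = ⟨2 | 1 2 3⟩
  {3,6,7}:  v_{3} + v_{6} + v_{7} = v_{4} — sig = ⟨3 | 1⟩
  {4,5,8}:  v_{4} + v_{5} + v_{8} = v_{3} — sig = ⟨3 | 1⟩
  {5,6,7,8}:  v_{5} + v_{6} + v_{7} + v_{8} = 0 — sig = ⟨4 | 0⟩
  {0,5,6,8}:  v_{0} + v_{5} + v_{6} + v_{8} = v_{1} — sig = ⟨4 | 1⟩
  {4,6,7,8}:  v_{4} + v_{6} + v_{7} + v_{8} = v_{2} — sig = ⟨4 | 1⟩

so the primitive-relation signature multiset is
[⟨2 | 0⟩, ⟨2 | 1⟩, ⟨2 | 1⟩, ⟨2 | 1⟩, ⟨2 | 1 1 1⟩, ⟨2 | 1 1 2⟩, ⟨2 | 1 2⟩, ⟨2 | 1 2⟩, ⟨2 | 1 2 3⟩, ⟨3 | 1⟩, ⟨3 | 1⟩, ⟨4 | 0⟩, ⟨4 | 1⟩, ⟨4 | 1⟩]


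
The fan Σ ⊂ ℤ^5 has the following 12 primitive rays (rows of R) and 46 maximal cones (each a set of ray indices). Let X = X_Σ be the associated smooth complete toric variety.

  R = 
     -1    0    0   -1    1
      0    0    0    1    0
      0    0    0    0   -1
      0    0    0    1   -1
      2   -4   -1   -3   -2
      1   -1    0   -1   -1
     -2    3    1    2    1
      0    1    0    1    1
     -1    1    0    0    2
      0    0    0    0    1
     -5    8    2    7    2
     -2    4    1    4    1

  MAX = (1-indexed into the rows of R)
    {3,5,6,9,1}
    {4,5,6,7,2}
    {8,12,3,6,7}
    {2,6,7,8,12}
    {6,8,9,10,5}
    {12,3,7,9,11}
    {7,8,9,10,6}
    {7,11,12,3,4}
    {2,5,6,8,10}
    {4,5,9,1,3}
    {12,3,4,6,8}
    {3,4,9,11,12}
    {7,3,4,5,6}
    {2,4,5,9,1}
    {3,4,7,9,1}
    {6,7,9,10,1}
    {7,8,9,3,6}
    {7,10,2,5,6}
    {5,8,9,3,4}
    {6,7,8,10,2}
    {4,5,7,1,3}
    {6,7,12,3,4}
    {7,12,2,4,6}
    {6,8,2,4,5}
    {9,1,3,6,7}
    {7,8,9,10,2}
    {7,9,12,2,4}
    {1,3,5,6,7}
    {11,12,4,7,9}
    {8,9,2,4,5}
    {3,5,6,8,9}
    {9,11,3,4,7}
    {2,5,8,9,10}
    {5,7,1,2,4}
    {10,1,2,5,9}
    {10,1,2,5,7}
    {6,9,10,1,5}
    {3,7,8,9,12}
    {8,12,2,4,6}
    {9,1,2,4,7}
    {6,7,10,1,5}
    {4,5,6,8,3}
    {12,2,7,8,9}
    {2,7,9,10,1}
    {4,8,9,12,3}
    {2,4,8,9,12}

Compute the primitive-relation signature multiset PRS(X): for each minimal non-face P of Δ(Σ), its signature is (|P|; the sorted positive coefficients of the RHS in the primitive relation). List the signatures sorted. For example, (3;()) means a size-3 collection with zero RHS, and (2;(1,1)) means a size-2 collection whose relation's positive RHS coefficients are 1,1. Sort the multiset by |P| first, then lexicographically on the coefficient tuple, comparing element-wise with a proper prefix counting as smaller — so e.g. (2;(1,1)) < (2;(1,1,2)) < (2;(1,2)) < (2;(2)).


Primitive collections (22):

  {3,10}:  v_{3} + v_{10} = 0  so sig = (2;())
  {1,8}:  v_{1} + v_{8} = v_{9}  so sig = (2;(1))
  {2,3}:  v_{2} + v_{3} = v_{4}  so sig = (2;(1))
  {4,10}:  v_{4} + v_{10} = v_{2}  so sig = (2;(1))
  {5,12}:  v_{5} + v_{12} = v_{4}  so sig = (2;(1))
  {1,12}:  v_{1} + v_{12} = v_{4} + v_{7} + v_{9}  so sig = (2;(1,1,1))
  {6,11}:  v_{6} + v_{11} = v_{3} + v_{7} + v_{12}  so sig = (2;(1,1,1))
  {10,12}:  v_{10} + v_{12} = v_{2} + v_{7} + v_{8}  so sig = (2;(1,1,1))
  {10,11}:  v_{10} + v_{11} = v_{4} + v_{7} + v_{9} + v_{12}  so sig = (2;(1,1,1,1))
  {2,11}:  v_{2} + v_{11} = 2·v_{4} + v_{7} + v_{9} + v_{12}  so sig = (2;(1,1,1,2))
  {5,11}:  v_{5} + v_{11} = v_{3} + 2·v_{4} + v_{7} + v_{9}  so sig = (2;(1,1,1,2))
  {8,11}:  v_{8} + v_{11} = v_{3} + v_{9} + 2·v_{12}  so sig = (2;(1,1,2))
  {1,11}:  v_{1} + v_{11} = v_{3} + 2·v_{4} + 2·v_{7} + 2·v_{9}  so sig = (2;(1,2,2,2))
  {4,6,9}:  v_{4} + v_{6} + v_{9} = 0  so sig = (3;())
  {5,7,8}:  v_{5} + v_{7} + v_{8} = 0  so sig = (3;())
  {2,6,9}:  v_{2} + v_{6} + v_{9} = v_{10}  so sig = (3;(1))
  {4,7,8}:  v_{4} + v_{7} + v_{8} = v_{12}  so sig = (3;(1))
  {5,7,9}:  v_{5} + v_{7} + v_{9} = v_{1}  so sig = (3;(1))
  {1,4,6}:  v_{1} + v_{4} + v_{6} = v_{5} + v_{7}  so sig = (3;(1,1))
  {6,9,12}:  v_{6} + v_{9} + v_{12} = v_{7} + v_{8}  so sig = (3;(1,1))
  {1,2,6}:  v_{1} + v_{2} + v_{6} = v_{5} + v_{7} + v_{10}  so sig = (3;(1,1,1))
  {3,4,7,9,12}:  v_{3} + v_{4} + v_{7} + v_{9} + v_{12} = v_{11}  so sig = (5;(1))

Sorted signature multiset PRS(X):
    (2;())
    (2;(1))
    (2;(1))
    (2;(1))
    (2;(1))
    (2;(1,1,1))
    (2;(1,1,1))
    (2;(1,1,1))
    (2;(1,1,1,1))
    (2;(1,1,1,2))
    (2;(1,1,1,2))
    (2;(1,1,2))
    (2;(1,2,2,2))
    (3;())
    (3;())
    (3;(1))
    (3;(1))
    (3;(1))
    (3;(1,1))
    (3;(1,1))
    (3;(1,1,1))
    (5;(1))
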